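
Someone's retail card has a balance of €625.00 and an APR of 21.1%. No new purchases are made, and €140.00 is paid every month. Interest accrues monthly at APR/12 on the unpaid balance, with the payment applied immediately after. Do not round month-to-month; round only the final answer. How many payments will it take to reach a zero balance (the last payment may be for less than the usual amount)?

5 payments

Monthly rate r = 21.1%/12 = 1.75833% = 0.0175833.
Recurrence: B ← B·(1+r) − €140.00.
Month 1: interest €10.99; balance after payment €495.99.
Month 2: interest €8.72; balance after payment €364.71.
Month 3: interest €6.41; balance after payment €231.12.
Month 4: interest €4.06; balance after payment €95.19.
Month 5: interest €1.67; balance after payment €0.00.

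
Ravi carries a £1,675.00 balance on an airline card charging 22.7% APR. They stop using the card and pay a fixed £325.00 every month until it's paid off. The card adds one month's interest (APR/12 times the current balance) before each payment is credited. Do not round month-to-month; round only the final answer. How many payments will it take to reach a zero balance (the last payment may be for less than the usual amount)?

Monthly rate r = 22.7%/12 = 1.89167% = 0.0189167.
Recurrence: B ← B·(1+r) − £325.00.
Month 1: interest £31.69; balance after payment £1,381.69.
Month 2: interest £26.14; balance after payment £1,082.82.
Month 3: interest £20.48; balance after payment £778.31.
Month 4: interest £14.72; balance after payment £468.03.
Month 5: interest £8.85; balance after payment £151.88.
Month 6: interest £2.87; balance after payment £0.00.

6 payments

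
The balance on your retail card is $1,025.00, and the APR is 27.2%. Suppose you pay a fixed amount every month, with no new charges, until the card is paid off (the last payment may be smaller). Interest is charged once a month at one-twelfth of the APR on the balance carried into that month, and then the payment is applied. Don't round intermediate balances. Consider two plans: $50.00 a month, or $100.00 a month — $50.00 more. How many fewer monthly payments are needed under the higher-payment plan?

16 fewer payments

Monthly rate r = 27.2%/12 = 2.26667% = 0.0226667.
At $50.00/mo: n = ⌈−ln(1 − rB₀/P)/ln(1+r)⌉ = 28 payments (last $44.00); total interest = total paid − $1,025.00 = $369.00.
At $100.00/mo: 12 payments (last $79.82); total interest $154.82.
Payments saved = 28 − 12 = 16.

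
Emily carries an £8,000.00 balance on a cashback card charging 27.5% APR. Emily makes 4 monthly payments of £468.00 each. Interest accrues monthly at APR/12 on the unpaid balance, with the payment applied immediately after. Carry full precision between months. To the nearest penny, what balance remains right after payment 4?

£6,821.59

Monthly rate r = 27.5%/12 = 2.29167% = 0.0229167.
Each month: B ← B·(1+r) − £468.00.
Month 1: interest £183.33; balance after payment £7,715.33.
Month 2: interest £176.81; balance after payment £7,424.14.
Month 3: interest £170.14; balance after payment £7,126.28.
Month 4: interest £163.31; balance after payment £6,821.59.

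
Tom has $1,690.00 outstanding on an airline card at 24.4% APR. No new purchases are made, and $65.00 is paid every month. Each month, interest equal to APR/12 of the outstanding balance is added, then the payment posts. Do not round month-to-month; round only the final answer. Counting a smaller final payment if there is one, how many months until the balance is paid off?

Monthly rate r = 24.4%/12 = 2.03333% = 0.0203333.
Recurrence: B ← B·(1+r) − $65.00.
Month 1: interest $34.36; balance after payment $1,659.36.
Month 2: interest $33.74; balance after payment $1,628.10.
Closed form: n = −ln(1 − rB₀/P)/ln(1+r) = −ln(0.47133)/ln(1.02033) ≈ 37.368, so the balance reaches zero during payment 38.

38 payments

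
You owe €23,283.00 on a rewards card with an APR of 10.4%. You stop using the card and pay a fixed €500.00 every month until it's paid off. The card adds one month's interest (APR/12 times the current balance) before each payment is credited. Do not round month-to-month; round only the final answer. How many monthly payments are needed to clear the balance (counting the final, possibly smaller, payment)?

60 payments

Monthly rate r = 10.4%/12 = 0.866667% = 0.00866667.
Recurrence: B ← B·(1+r) − €500.00.
Month 1: interest €201.79; balance after payment €22,984.79.
Month 2: interest €199.20; balance after payment €22,683.99.
Closed form: n = −ln(1 − rB₀/P)/ln(1+r) = −ln(0.59643)/ln(1.00867) ≈ 59.888, so the balance reaches zero during payment 60.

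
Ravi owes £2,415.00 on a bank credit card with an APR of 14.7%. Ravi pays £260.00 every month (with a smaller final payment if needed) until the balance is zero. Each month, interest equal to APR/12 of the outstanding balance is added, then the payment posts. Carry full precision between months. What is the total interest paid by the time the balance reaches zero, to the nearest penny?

Monthly rate r = 14.7%/12 = 1.225% = 0.01225.
Payoff takes n = ⌈−ln(1 − rB₀/P)/ln(1+r)⌉ = ⌈9.921⌉ = 10 payments; the last is £239.58.
Total paid = 9·£260.00 + £239.58 = £2,579.58.
Total interest = total paid − principal = £2,579.58 − £2,415.00 = £164.58.

£164.58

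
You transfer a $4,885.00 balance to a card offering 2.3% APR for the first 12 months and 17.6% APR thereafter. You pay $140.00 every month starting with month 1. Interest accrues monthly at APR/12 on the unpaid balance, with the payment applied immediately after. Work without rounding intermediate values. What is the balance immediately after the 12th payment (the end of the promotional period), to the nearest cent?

$3,300.72

Promo months 1–12 at r₀ = 2.3%/12 = 0.00191667; months 13+ at r₁ = 17.6%/12 = 0.0146667.
After month 12: iterate B ← B·(1+r₀) − $140.00 for 12 months → $3,300.72.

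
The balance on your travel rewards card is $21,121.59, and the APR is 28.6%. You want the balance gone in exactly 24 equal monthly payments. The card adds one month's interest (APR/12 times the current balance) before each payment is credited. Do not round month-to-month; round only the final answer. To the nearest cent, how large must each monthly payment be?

$1,165.80

Monthly rate r = 28.6%/12 = 2.38333% = 0.0238333.
Level-payment amortization: P = B₀·r / (1 − (1+r)^(−n)) = 21121.59·0.0238333 / (1 − 1.02383^(−24)).
Denominator 1 − (1+r)^(−24) = 0.431804694.
P = 503.398 / 0.431804694 ≈ 1165.80.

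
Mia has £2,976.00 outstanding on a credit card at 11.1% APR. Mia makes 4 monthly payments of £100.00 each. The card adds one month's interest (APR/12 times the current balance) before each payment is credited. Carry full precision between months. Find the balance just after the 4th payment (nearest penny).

Monthly rate r = 11.1%/12 = 0.925% = 0.00925.
Each month: B ← B·(1+r) − £100.00.
Month 1: interest £27.53; balance after payment £2,903.53.
Month 2: interest £26.86; balance after payment £2,830.39.
Month 3: interest £26.18; balance after payment £2,756.57.
Month 4: interest £25.50; balance after payment £2,682.06.

£2,682.06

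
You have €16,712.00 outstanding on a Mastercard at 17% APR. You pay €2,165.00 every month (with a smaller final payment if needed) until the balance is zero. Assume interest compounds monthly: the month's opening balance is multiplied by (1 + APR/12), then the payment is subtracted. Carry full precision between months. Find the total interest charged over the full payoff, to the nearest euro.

€1,114

Monthly rate r = 17%/12 = 1.41667% = 0.0141667.
Payoff takes n = ⌈−ln(1 − rB₀/P)/ln(1+r)⌉ = ⌈8.233⌉ = 9 payments; the last is €506.17.
Total paid = 8·€2,165.00 + €506.17 = €17,826.17.
Total interest = total paid − principal = €17,826.17 − €16,712.00 = €1,114.17.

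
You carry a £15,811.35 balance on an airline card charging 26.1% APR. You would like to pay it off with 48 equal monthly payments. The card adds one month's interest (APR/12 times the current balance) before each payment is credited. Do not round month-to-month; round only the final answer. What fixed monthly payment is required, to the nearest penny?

£534.01

Monthly rate r = 26.1%/12 = 2.175% = 0.02175.
Level-payment amortization: P = B₀·r / (1 − (1+r)^(−n)) = 15811.35·0.02175 / (1 − 1.02175^(−48)).
Denominator 1 − (1+r)^(−48) = 0.643994282.
P = 343.897 / 0.643994282 ≈ 534.01.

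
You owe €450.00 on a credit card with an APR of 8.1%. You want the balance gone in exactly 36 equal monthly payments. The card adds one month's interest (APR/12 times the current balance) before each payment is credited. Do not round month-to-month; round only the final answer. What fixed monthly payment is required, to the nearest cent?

Monthly rate r = 8.1%/12 = 0.675% = 0.00675.
Level-payment amortization: P = B₀·r / (1 − (1+r)^(−n)) = 450.00·0.00675 / (1 − 1.00675^(−36)).
Denominator 1 − (1+r)^(−36) = 0.215087904.
P = 3.0375 / 0.215087904 ≈ 14.12.

€14.12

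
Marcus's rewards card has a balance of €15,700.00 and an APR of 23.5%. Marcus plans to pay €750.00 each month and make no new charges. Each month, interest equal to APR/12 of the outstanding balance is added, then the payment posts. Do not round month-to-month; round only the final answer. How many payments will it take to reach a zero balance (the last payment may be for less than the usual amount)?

28 months

Monthly rate r = 23.5%/12 = 1.95833% = 0.0195833.
Recurrence: B ← B·(1+r) − €750.00.
Month 1: interest €307.46; balance after payment €15,257.46.
Month 2: interest €298.79; balance after payment €14,806.25.
Closed form: n = −ln(1 − rB₀/P)/ln(1+r) = −ln(0.59006)/ln(1.01958) ≈ 27.201, so the balance reaches zero during payment 28.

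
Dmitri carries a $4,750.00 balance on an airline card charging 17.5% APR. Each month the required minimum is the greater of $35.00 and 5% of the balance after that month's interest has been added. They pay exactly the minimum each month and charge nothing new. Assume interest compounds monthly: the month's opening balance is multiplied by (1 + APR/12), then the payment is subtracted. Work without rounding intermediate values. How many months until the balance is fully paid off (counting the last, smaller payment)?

Monthly rate r = 17.5%/12 = 1.45833% = 0.0145833.
While 5% of the post-interest balance exceeds $35.00, each month B ← (B·(1+r))·(1 − 0.05), i.e. B shrinks by the factor (1+r)·0.95 = 0.96385.
This holds for months 1–53. Entering month 54 the balance is $674.98; 5% of the post-interest balance is now below $35.00, so the flat $35.00 minimum applies from here.
From month 54 a fixed $35.00 at rate r clears $674.98 in 23 more payments. Total: 53 + 23 = 76 months.

76 months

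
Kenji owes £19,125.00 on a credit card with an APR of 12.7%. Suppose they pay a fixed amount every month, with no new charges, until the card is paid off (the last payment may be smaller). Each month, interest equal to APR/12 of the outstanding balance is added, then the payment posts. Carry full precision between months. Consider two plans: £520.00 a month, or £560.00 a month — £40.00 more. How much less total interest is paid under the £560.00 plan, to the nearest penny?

£494.28

Monthly rate r = 12.7%/12 = 1.05833% = 0.0105833.
At £520.00/mo: n = ⌈−ln(1 − rB₀/P)/ln(1+r)⌉ = 47 payments (last £434.08); total interest = total paid − £19,125.00 = £5,229.08.
At £560.00/mo: 43 payments (last £339.80); total interest £4,734.80.
Interest saved = £5,229.08 − £4,734.80 = £494.28.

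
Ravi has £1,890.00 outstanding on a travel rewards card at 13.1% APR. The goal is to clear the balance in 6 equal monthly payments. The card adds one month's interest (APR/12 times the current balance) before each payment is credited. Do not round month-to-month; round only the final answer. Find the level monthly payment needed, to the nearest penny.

Monthly rate r = 13.1%/12 = 1.09167% = 0.0109167.
Level-payment amortization: P = B₀·r / (1 − (1+r)^(−n)) = 1890.00·0.0109167 / (1 − 1.01092^(−6)).
Denominator 1 − (1+r)^(−6) = 0.0630684578.
P = 20.6325 / 0.0630684578 ≈ 327.14.

£327.14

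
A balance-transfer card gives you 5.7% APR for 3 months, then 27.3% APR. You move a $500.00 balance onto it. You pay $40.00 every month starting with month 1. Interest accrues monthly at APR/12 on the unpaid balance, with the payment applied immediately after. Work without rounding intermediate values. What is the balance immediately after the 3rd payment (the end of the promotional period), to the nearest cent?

$386.59

Promo months 1–3 at r₀ = 5.7%/12 = 0.00475; months 4+ at r₁ = 27.3%/12 = 0.02275.
After month 3: iterate B ← B·(1+r₀) − $40.00 for 3 months → $386.59.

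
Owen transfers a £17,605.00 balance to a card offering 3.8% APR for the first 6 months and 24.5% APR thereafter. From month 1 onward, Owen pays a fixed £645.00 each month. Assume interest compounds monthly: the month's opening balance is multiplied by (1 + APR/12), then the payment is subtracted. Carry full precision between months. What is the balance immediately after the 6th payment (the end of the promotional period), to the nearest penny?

£14,041.39

Promo months 1–6 at r₀ = 3.8%/12 = 0.00316667; months 7+ at r₁ = 24.5%/12 = 0.0204167.
After month 6: iterate B ← B·(1+r₀) − £645.00 for 6 months → £14,041.39.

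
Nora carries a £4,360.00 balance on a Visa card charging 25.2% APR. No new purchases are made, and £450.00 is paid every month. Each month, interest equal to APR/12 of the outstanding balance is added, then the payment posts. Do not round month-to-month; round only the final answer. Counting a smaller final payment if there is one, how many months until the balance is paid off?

Monthly rate r = 25.2%/12 = 2.1% = 0.021.
Recurrence: B ← B·(1+r) − £450.00.
Month 1: interest £91.56; balance after payment £4,001.56.
Month 2: interest £84.03; balance after payment £3,635.59.
Closed form: n = −ln(1 − rB₀/P)/ln(1+r) = −ln(0.79653)/ln(1.021) ≈ 10.946, so the balance reaches zero during payment 11.

11 payments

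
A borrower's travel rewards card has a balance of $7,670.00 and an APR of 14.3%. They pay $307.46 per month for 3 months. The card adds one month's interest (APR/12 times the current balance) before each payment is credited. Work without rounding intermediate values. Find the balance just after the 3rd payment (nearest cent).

$7,014.07

Monthly rate r = 14.3%/12 = 1.19167% = 0.0119167.
Each month: B ← B·(1+r) − $307.46.
Month 1: interest $91.40; balance after payment $7,453.94.
Month 2: interest $88.83; balance after payment $7,235.31.
Month 3: interest $86.22; balance after payment $7,014.07.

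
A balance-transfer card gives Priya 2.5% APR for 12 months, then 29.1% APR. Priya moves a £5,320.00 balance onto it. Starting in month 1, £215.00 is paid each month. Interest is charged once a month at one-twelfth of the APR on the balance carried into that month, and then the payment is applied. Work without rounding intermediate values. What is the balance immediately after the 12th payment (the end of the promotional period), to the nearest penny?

Promo months 1–12 at r₀ = 2.5%/12 = 0.00208333; months 13+ at r₁ = 29.1%/12 = 0.02425.
After month 12: iterate B ← B·(1+r₀) − £215.00 for 12 months → £2,844.77.

£2,844.77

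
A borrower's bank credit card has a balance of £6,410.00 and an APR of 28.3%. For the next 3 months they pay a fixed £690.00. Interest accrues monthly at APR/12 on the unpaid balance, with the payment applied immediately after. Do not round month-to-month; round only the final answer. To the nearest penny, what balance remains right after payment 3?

Monthly rate r = 28.3%/12 = 2.35833% = 0.0235833.
Each month: B ← B·(1+r) − £690.00.
Month 1: interest £151.17; balance after payment £5,871.17.
Month 2: interest £138.46; balance after payment £5,319.63.
Month 3: interest £125.45; balance after payment £4,755.09.

£4,755.09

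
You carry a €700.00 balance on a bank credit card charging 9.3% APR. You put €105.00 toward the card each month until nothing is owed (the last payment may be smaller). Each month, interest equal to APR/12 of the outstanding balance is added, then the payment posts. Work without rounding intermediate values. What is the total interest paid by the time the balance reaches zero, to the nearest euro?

Monthly rate r = 9.3%/12 = 0.775% = 0.00775.
Payoff takes n = ⌈−ln(1 − rB₀/P)/ln(1+r)⌉ = ⌈6.872⌉ = 7 payments; the last is €91.56.
Total paid = 6·€105.00 + €91.56 = €721.56.
Total interest = total paid − principal = €721.56 − €700.00 = €21.56.

€22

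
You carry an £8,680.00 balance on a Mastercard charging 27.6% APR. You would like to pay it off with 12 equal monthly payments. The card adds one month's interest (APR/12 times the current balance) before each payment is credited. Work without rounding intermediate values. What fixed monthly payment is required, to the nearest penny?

Monthly rate r = 27.6%/12 = 2.3% = 0.023.
Level-payment amortization: P = B₀·r / (1 − (1+r)^(−n)) = 8680.00·0.023 / (1 − 1.023^(−12)).
Denominator 1 − (1+r)^(−12) = 0.23881119.
P = 199.64 / 0.23881119 ≈ 835.97.

£835.97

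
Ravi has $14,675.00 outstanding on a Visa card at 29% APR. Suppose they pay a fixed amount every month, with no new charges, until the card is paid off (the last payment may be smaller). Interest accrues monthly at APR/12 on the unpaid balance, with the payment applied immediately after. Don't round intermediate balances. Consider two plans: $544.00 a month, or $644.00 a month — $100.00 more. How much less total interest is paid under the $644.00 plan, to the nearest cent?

$2,464.38

Monthly rate r = 29%/12 = 2.41667% = 0.0241667.
At $544.00/mo: n = ⌈−ln(1 − rB₀/P)/ln(1+r)⌉ = 45 payments (last $106.77); total interest = total paid − $14,675.00 = $9,367.77.
At $644.00/mo: 34 payments (last $326.39); total interest $6,903.39.
Interest saved = $9,367.77 − $6,903.39 = $2,464.38.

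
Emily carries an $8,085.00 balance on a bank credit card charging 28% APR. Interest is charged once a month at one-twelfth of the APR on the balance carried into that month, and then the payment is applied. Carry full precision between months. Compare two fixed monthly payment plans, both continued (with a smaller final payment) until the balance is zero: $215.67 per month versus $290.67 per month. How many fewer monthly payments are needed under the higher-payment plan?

45 fewer payments

Monthly rate r = 28%/12 = 2.33333% = 0.0233333.
At $215.67/mo: n = ⌈−ln(1 − rB₀/P)/ln(1+r)⌉ = 91 payments (last $12.27); total interest = total paid − $8,085.00 = $11,337.57.
At $290.67/mo: 46 payments (last $115.26); total interest $5,110.41.
Payments saved = 91 − 46 = 45.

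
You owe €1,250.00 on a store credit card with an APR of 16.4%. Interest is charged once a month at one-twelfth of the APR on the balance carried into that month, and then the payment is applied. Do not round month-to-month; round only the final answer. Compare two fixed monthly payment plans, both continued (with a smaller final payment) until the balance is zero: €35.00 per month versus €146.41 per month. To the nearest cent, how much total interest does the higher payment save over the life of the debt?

€388.29

Monthly rate r = 16.4%/12 = 1.36667% = 0.0136667.
At €35.00/mo: n = ⌈−ln(1 − rB₀/P)/ln(1+r)⌉ = 50 payments (last €11.62); total interest = total paid − €1,250.00 = €476.62.
At €146.41/mo: 10 payments (last €20.64); total interest €88.33.
Interest saved = €476.62 − €88.33 = €388.29.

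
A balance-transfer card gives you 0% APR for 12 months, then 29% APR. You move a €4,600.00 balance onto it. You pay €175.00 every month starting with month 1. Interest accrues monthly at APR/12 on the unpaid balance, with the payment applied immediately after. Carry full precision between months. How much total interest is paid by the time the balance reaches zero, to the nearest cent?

€603.92

Promo months 1–12 at r₀ = 0%/12 = 0; months 13+ at r₁ = 29%/12 = 0.0241667.
After month 12 (no interest yet): B = €4,600.00 − 12·€175.00 = €2,500.00.
Then at r₁ with €175.00/mo: n₂ = −ln(1 − r₁·B/P)/ln(1+r₁) ≈ 17.73 → 18 more payments.
Total paid = 29·€175.00 + €128.92 = €5,203.92; interest = €5,203.92 − €4,600.00 = €603.92.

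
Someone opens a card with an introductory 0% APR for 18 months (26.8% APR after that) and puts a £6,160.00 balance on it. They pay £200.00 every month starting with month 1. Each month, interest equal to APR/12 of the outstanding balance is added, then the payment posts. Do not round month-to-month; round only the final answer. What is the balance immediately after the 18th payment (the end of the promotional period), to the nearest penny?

Promo months 1–18 at r₀ = 0%/12 = 0; months 19+ at r₁ = 26.8%/12 = 0.0223333.
After month 18 (no interest yet): B = £6,160.00 − 18·£200.00 = £2,560.00.

£2,560.00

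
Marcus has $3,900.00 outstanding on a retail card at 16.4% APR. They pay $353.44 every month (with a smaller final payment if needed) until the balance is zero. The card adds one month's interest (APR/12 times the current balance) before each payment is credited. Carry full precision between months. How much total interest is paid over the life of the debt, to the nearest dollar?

Monthly rate r = 16.4%/12 = 1.36667% = 0.0136667.
Payoff takes n = ⌈−ln(1 − rB₀/P)/ln(1+r)⌉ = ⌈12.042⌉ = 13 payments; the last is $15.08.
Total paid = 12·$353.44 + $15.08 = $4,256.36.
Total interest = total paid − principal = $4,256.36 − $3,900.00 = $356.36.

$356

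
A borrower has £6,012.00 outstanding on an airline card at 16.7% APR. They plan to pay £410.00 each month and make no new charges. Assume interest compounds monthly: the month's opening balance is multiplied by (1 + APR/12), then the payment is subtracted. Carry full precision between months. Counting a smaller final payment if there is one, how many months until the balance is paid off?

17 payments

Monthly rate r = 16.7%/12 = 1.39167% = 0.0139167.
Recurrence: B ← B·(1+r) − £410.00.
Month 1: interest £83.67; balance after payment £5,685.67.
Month 2: interest £79.13; balance after payment £5,354.79.
Closed form: n = −ln(1 − rB₀/P)/ln(1+r) = −ln(0.79593)/ln(1.01392) ≈ 16.514, so the balance reaches zero during payment 17.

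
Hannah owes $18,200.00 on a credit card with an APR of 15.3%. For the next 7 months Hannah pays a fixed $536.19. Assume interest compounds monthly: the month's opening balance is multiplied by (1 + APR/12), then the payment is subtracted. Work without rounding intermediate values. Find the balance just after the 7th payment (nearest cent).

$15,987.83

Monthly rate r = 15.3%/12 = 1.275% = 0.01275.
Each month: B ← B·(1+r) − $536.19.
Month 1: interest $232.05; balance after payment $17,895.86.
Month 2: interest $228.17; balance after payment $17,587.84.
Month 3: interest $224.24; balance after payment $17,275.90.
Month 4: interest $220.27; balance after payment $16,959.97.
Month 5: interest $216.24; balance after payment $16,640.02.
Month 6: interest $212.16; balance after payment $16,315.99.
Month 7: interest $208.03; balance after payment $15,987.83.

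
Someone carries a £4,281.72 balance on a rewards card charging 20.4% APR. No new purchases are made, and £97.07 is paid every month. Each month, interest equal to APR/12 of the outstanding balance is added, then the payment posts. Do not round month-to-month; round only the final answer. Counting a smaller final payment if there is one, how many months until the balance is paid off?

83 months

Monthly rate r = 20.4%/12 = 1.7% = 0.017.
Recurrence: B ← B·(1+r) − £97.07.
Month 1: interest £72.79; balance after payment £4,257.44.
Month 2: interest £72.38; balance after payment £4,232.75.
Closed form: n = −ln(1 − rB₀/P)/ln(1+r) = −ln(0.25014)/ln(1.017) ≈ 82.206, so the balance reaches zero during payment 83.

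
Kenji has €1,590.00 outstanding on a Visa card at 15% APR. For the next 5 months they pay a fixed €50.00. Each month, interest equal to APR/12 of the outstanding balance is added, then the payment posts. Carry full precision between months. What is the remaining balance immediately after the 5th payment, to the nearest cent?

Monthly rate r = 15%/12 = 1.25% = 0.0125.
Each month: B ← B·(1+r) − €50.00.
Month 1: interest €19.88; balance after payment €1,559.88.
Month 2: interest €19.50; balance after payment €1,529.37.
Month 3: interest €19.12; balance after payment €1,498.49.
Month 4: interest €18.73; balance after payment €1,467.22.
Month 5: interest €18.34; balance after payment €1,435.56.

€1,435.56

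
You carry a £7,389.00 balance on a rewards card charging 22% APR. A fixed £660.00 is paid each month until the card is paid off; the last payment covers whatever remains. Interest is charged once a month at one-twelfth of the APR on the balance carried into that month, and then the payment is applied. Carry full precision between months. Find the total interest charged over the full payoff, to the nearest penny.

Monthly rate r = 22%/12 = 1.83333% = 0.0183333.
Payoff takes n = ⌈−ln(1 − rB₀/P)/ln(1+r)⌉ = ⌈12.645⌉ = 13 payments; the last is £427.15.
Total paid = 12·£660.00 + £427.15 = £8,347.15.
Total interest = total paid − principal = £8,347.15 − £7,389.00 = £958.15.

£958.15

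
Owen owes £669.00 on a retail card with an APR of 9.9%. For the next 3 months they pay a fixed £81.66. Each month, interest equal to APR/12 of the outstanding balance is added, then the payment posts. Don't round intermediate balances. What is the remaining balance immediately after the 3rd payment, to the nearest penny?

£438.69

Monthly rate r = 9.9%/12 = 0.825% = 0.00825.
Each month: B ← B·(1+r) − £81.66.
Month 1: interest £5.52; balance after payment £592.86.
Month 2: interest £4.89; balance after payment £516.09.
Month 3: interest £4.26; balance after payment £438.69.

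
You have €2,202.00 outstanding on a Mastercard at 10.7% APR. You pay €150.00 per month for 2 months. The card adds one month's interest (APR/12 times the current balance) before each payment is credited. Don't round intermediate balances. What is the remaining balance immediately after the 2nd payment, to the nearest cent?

Monthly rate r = 10.7%/12 = 0.891667% = 0.00891667.
Each month: B ← B·(1+r) − €150.00.
Month 1: interest €19.63; balance after payment €2,071.63.
Month 2: interest €18.47; balance after payment €1,940.11.

€1,940.11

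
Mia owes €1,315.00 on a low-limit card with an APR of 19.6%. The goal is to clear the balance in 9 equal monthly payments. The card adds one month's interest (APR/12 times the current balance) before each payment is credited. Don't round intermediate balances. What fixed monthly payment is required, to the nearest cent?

Monthly rate r = 19.6%/12 = 1.63333% = 0.0163333.
Level-payment amortization: P = B₀·r / (1 − (1+r)^(−n)) = 1315.00·0.0163333 / (1 − 1.01633^(−9)).
Denominator 1 − (1+r)^(−9) = 0.135680178.
P = 21.4783 / 0.135680178 ≈ 158.30.

€158.30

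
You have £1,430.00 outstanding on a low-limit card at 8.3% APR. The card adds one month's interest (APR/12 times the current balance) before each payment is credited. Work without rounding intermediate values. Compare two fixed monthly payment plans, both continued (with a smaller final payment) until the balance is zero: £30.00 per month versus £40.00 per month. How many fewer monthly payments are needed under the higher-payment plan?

17 fewer payments

Monthly rate r = 8.3%/12 = 0.691667% = 0.00691667.
At £30.00/mo: n = ⌈−ln(1 − rB₀/P)/ln(1+r)⌉ = 59 payments (last £1.03); total interest = total paid − £1,430.00 = £311.03.
At £40.00/mo: 42 payments (last £8.39); total interest £218.39.
Payments saved = 59 − 42 = 17.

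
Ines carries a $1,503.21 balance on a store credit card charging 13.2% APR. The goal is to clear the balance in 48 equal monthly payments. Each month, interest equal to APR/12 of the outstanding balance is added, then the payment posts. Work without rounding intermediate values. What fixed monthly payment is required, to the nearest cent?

Monthly rate r = 13.2%/12 = 1.1% = 0.011.
Level-payment amortization: P = B₀·r / (1 − (1+r)^(−n)) = 1503.21·0.011 / (1 − 1.011^(−48)).
Denominator 1 − (1+r)^(−48) = 0.408513916.
P = 16.5353 / 0.408513916 ≈ 40.48.

$40.48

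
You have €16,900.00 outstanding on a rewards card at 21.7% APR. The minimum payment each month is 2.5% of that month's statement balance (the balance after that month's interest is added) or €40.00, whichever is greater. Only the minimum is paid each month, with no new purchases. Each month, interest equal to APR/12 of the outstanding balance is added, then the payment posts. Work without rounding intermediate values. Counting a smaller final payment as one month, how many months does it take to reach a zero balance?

391 months

Monthly rate r = 21.7%/12 = 1.80833% = 0.0180833.
While 2.5% of the post-interest balance exceeds €40.00, each month B ← (B·(1+r))·(1 − 0.025), i.e. B shrinks by the factor (1+r)·0.975 = 0.99263.
This holds for months 1–322. Entering month 323 the balance is €1,561.72; 2.5% of the post-interest balance is now below €40.00, so the flat €40.00 minimum applies from here.
From month 323 a fixed €40.00 at rate r clears €1,561.72 in 69 more payments. Total: 322 + 69 = 391 months.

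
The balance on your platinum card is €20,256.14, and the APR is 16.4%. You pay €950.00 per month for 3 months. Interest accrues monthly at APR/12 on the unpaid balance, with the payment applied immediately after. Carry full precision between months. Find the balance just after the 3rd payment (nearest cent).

€18,208.92

Monthly rate r = 16.4%/12 = 1.36667% = 0.0136667.
Each month: B ← B·(1+r) − €950.00.
Month 1: interest €276.83; balance after payment €19,582.97.
Month 2: interest €267.63; balance after payment €18,900.61.
Month 3: interest €258.31; balance after payment €18,208.92.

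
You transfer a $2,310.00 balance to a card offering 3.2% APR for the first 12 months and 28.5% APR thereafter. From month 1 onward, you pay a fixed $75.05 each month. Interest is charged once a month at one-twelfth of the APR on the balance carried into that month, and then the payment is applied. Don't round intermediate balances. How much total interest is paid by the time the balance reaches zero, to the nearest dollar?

Promo months 1–12 at r₀ = 3.2%/12 = 0.00266667; months 13+ at r₁ = 28.5%/12 = 0.02375.
After month 12: iterate B ← B·(1+r₀) − $75.05 for 12 months → $1,471.09.
Then at r₁ with $75.05/mo: n₂ = −ln(1 − r₁·B/P)/ln(1+r₁) ≈ 26.69 → 27 more payments.
Total paid = 38·$75.05 + $52.00 = $2,903.90; interest = $2,903.90 − $2,310.00 = $593.90.

$594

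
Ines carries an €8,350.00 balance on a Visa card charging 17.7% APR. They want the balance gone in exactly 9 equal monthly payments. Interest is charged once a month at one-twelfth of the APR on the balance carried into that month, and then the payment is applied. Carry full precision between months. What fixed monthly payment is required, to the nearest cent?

€997.54

Monthly rate r = 17.7%/12 = 1.475% = 0.01475.
Level-payment amortization: P = B₀·r / (1 − (1+r)^(−n)) = 8350.00·0.01475 / (1 − 1.01475^(−9)).
Denominator 1 − (1+r)^(−9) = 0.123466619.
P = 123.162 / 0.123466619 ≈ 997.54.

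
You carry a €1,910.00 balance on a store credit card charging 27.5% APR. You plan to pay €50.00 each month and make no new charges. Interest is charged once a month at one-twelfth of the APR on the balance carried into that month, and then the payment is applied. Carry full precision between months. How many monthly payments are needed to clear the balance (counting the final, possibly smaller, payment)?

92 months

Monthly rate r = 27.5%/12 = 2.29167% = 0.0229167.
Recurrence: B ← B·(1+r) − €50.00.
Month 1: interest €43.77; balance after payment €1,903.77.
Month 2: interest €43.63; balance after payment €1,897.40.
Closed form: n = −ln(1 − rB₀/P)/ln(1+r) = −ln(0.12458)/ln(1.02292) ≈ 91.922, so the balance reaches zero during payment 92.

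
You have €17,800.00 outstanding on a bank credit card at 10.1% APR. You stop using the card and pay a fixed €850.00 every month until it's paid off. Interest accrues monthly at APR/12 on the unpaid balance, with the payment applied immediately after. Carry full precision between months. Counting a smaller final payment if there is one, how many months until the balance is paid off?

Monthly rate r = 10.1%/12 = 0.841667% = 0.00841667.
Recurrence: B ← B·(1+r) − €850.00.
Month 1: interest €149.82; balance after payment €17,099.82.
Month 2: interest €143.92; balance after payment €16,393.74.
Closed form: n = −ln(1 − rB₀/P)/ln(1+r) = −ln(0.82375)/ln(1.00842) ≈ 23.134, so the balance reaches zero during payment 24.

24 payments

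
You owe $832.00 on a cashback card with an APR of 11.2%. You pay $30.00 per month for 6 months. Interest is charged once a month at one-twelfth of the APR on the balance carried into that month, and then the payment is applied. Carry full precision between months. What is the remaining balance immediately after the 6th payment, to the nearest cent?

$695.44

Monthly rate r = 11.2%/12 = 0.933333% = 0.00933333.
Each month: B ← B·(1+r) − $30.00.
Month 1: interest $7.77; balance after payment $809.77.
Month 2: interest $7.56; balance after payment $787.32.
Month 3: interest $7.35; balance after payment $764.67.
Month 4: interest $7.14; balance after payment $741.81.
Month 5: interest $6.92; balance after payment $718.73.
Month 6: interest $6.71; balance after payment $695.44.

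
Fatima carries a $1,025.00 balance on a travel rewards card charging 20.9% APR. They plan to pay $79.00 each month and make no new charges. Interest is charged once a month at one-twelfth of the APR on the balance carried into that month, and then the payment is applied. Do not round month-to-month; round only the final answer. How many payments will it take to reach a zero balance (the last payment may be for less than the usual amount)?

Monthly rate r = 20.9%/12 = 1.74167% = 0.0174167.
Recurrence: B ← B·(1+r) − $79.00.
Month 1: interest $17.85; balance after payment $963.85.
Month 2: interest $16.79; balance after payment $901.64.
Closed form: n = −ln(1 − rB₀/P)/ln(1+r) = −ln(0.77402)/ln(1.01742) ≈ 14.835, so the balance reaches zero during payment 15.

15 months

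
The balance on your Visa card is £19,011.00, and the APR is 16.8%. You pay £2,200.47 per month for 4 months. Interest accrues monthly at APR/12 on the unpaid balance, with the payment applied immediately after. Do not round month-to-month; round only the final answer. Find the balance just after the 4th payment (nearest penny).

Monthly rate r = 16.8%/12 = 1.4% = 0.014.
Each month: B ← B·(1+r) − £2,200.47.
Month 1: interest £266.15; balance after payment £17,076.68.
Month 2: interest £239.07; balance after payment £15,115.29.
Month 3: interest £211.61; balance after payment £13,126.43.
Month 4: interest £183.77; balance after payment £11,109.73.

£11,109.73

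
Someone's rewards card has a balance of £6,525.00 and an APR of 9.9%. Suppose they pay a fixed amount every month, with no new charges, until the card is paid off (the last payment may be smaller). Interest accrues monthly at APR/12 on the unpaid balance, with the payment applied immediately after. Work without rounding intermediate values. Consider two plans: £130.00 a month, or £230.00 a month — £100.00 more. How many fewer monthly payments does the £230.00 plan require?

Monthly rate r = 9.9%/12 = 0.825% = 0.00825.
At £130.00/mo: n = ⌈−ln(1 − rB₀/P)/ln(1+r)⌉ = 66 payments (last £8.47); total interest = total paid − £6,525.00 = £1,933.47.
At £230.00/mo: 33 payments (last £104.37); total interest £939.37.
Payments saved = 66 − 33 = 33.

33 fewer payments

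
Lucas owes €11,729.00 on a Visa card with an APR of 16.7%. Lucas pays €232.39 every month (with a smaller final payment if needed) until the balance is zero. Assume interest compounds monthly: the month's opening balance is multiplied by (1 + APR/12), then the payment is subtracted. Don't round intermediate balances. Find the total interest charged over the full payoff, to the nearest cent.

€8,650.21

Monthly rate r = 16.7%/12 = 1.39167% = 0.0139167.
Payoff takes n = ⌈−ln(1 − rB₀/P)/ln(1+r)⌉ = ⌈87.693⌉ = 88 payments; the last is €161.28.
Total paid = 87·€232.39 + €161.28 = €20,379.21.
Total interest = total paid − principal = €20,379.21 − €11,729.00 = €8,650.21.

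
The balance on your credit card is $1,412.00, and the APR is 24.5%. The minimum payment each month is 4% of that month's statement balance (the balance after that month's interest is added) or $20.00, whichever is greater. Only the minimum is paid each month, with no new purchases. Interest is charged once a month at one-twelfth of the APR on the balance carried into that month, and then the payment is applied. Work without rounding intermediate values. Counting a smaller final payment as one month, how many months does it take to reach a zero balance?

86 months

Monthly rate r = 24.5%/12 = 2.04167% = 0.0204167.
While 4% of the post-interest balance exceeds $20.00, each month B ← (B·(1+r))·(1 − 0.04), i.e. B shrinks by the factor (1+r)·0.96 = 0.9796.
This holds for months 1–52. Entering month 53 the balance is $483.47; 4% of the post-interest balance is now below $20.00, so the flat $20.00 minimum applies from here.
From month 53 a fixed $20.00 at rate r clears $483.47 in 34 more payments. Total: 52 + 34 = 86 months.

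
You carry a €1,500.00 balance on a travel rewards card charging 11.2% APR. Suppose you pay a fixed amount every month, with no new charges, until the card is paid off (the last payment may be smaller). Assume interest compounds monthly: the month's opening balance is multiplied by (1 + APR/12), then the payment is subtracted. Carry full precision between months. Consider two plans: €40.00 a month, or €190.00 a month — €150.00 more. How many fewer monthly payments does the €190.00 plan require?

38 fewer payments

Monthly rate r = 11.2%/12 = 0.933333% = 0.00933333.
At €40.00/mo: n = ⌈−ln(1 − rB₀/P)/ln(1+r)⌉ = 47 payments (last €14.86); total interest = total paid − €1,500.00 = €354.86.
At €190.00/mo: 9 payments (last €45.56); total interest €65.56.
Payments saved = 47 − 9 = 38.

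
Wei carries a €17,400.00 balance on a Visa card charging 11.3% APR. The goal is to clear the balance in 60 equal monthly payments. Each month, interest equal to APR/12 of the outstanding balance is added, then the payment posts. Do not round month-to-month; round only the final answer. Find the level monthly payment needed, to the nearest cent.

€380.93

Monthly rate r = 11.3%/12 = 0.941667% = 0.00941667.
Level-payment amortization: P = B₀·r / (1 − (1+r)^(−n)) = 17400.00·0.00941667 / (1 − 1.00942^(−60)).
Denominator 1 − (1+r)^(−60) = 0.430135334.
P = 163.85 / 0.430135334 ≈ 380.93.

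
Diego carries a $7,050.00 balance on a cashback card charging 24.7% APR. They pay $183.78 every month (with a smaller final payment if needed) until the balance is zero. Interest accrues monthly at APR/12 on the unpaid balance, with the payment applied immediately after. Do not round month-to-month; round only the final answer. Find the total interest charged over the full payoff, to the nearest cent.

Monthly rate r = 24.7%/12 = 2.05833% = 0.0205833.
Payoff takes n = ⌈−ln(1 − rB₀/P)/ln(1+r)⌉ = ⌈76.505⌉ = 77 payments; the last is $93.27.
Total paid = 76·$183.78 + $93.27 = $14,060.55.
Total interest = total paid − principal = $14,060.55 − $7,050.00 = $7,010.55.

$7,010.55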